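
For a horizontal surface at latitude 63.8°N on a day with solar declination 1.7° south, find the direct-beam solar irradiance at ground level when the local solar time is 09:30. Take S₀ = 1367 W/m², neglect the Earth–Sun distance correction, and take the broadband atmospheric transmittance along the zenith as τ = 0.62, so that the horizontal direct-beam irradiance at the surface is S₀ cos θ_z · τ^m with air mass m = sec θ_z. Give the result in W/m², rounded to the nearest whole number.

Hour angle H = 15° × (9.5 − 12) = -37.50°.
cos θ_z = sin(63.8°) sin(-1.7°) + cos(63.8°) cos(-1.7°) cos(-37.50°) = -0.0266 + 0.3501 = 0.3235.
Air mass m = 1/cos θ_z = 1/0.3235 = 3.091; τ^m = 0.62^3.091 = 0.2282.
Surface direct beam = 1367 × 0.3235 × 0.2282 = 100.92 W/m².

101 W/m²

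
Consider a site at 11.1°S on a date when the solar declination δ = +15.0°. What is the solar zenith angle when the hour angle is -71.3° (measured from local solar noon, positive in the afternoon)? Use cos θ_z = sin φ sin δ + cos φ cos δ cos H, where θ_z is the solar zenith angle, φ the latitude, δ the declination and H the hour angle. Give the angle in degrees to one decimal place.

75.3°

cos θ_z = sin(-11.1°) sin(15.0°) + cos(-11.1°) cos(15.0°) cos(-71.30°) = -0.0498 + 0.3039 = 0.2541.
θ_z = arccos(0.2541) = 75.28°.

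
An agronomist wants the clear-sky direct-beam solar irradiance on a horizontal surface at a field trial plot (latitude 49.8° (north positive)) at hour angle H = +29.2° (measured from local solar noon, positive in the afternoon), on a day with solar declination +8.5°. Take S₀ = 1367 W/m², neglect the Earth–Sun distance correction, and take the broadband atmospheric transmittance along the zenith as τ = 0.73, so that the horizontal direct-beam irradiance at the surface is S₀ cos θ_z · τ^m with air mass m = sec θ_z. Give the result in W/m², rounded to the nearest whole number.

573 W/m²

cos θ_z = sin φ sin δ + cos φ cos δ cos H = (0.7638)(0.1478) + (0.6455)(0.9890)(0.8729) = 0.6701.
Air mass m = 1/cos θ_z = 1/0.6701 = 1.492; τ^m = 0.73^1.492 = 0.6253.
Surface direct beam = 1367 × 0.6701 × 0.6253 = 572.79 W/m².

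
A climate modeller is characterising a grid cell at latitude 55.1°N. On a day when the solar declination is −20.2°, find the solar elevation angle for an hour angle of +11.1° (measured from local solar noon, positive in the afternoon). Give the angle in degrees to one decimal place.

14.1°

cos θ_z = sin(55.1°) sin(-20.2°) + cos(55.1°) cos(-20.2°) cos(11.10°) = -0.2832 + 0.5269 = 0.2437.
θ_z = arccos(0.2437) = 75.89°, so the elevation is 90° − 75.89° = 14.11°.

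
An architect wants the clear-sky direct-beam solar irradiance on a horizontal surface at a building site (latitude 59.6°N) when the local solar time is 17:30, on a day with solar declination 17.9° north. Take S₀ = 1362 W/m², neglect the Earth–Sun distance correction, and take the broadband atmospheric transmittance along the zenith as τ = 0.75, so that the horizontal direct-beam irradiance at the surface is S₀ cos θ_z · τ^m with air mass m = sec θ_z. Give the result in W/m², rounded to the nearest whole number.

186 W/m²

Hour angle H = 15° × (17.5 − 12) = 82.50°.
With φ = 59.6°, δ = 17.9°, H = 82.50°: sin φ sin δ = 0.2651, cos φ cos δ cos H = 0.0629, so cos θ_z = 0.3280.
Air mass m = 1/cos θ_z = 1/0.3280 = 3.049; τ^m = 0.75^3.049 = 0.4160.
Surface direct beam = 1362 × 0.3280 × 0.4160 = 185.84 W/m².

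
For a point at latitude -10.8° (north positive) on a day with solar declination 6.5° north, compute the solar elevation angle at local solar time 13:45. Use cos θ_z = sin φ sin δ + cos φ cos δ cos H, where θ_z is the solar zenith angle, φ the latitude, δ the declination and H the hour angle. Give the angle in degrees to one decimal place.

58.7°

Hour angle H = 15° × (13.75 − 12) = 26.25°.
cos θ_z = sin(-10.8°) sin(6.5°) + cos(-10.8°) cos(6.5°) cos(26.25°) = -0.0212 + 0.8753 = 0.8541.
θ_z = arccos(0.8541) = 31.34°, so the elevation is 90° − 31.34° = 58.66°.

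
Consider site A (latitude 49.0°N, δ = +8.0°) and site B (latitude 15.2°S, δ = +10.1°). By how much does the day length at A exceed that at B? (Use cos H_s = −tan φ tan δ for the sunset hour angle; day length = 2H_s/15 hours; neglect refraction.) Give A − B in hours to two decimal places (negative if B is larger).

A: H_s = arccos(−tan 49.0° · tan 8.0°) = 99.30°, so 2H_s/15 = 13.2400 h.
B: H_s = arccos(−tan -15.2° · tan 10.1°) = 87.23°, so 2H_s/15 = 11.6307 h.
A − B = 13.2400 − 11.6307 = 1.6093 h.

+1.61 h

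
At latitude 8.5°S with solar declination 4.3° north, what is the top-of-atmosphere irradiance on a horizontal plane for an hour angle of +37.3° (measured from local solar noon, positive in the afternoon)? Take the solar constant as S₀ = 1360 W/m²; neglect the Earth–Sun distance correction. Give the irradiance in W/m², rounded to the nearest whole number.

1052 W/m²

cos θ_z = sin φ sin δ + cos φ cos δ cos H = (-0.1478)(0.0750) + (0.9890)(0.9972)(0.7955) = 0.7735.
Top-of-atmosphere irradiance = S₀ cos θ_z = 1360 × 0.7735 = 1051.96 W/m².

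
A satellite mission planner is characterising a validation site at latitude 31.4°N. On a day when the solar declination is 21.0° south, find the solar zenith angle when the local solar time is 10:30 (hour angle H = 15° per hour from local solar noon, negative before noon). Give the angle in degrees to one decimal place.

Hour angle H = 15° × (10.5 − 12) = -22.50°.
cos θ_z = sin φ sin δ + cos φ cos δ cos H = (0.5210)(-0.3584) + (0.8536)(0.9336)(0.9239) = 0.5495.
θ_z = arccos(0.5495) = 56.67°.

56.7°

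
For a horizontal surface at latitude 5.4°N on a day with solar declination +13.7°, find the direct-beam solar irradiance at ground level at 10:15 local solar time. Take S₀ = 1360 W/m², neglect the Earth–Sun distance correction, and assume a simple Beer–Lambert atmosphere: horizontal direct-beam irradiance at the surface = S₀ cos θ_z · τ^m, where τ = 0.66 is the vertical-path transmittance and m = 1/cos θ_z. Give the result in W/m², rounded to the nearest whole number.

Hour angle H = 15° × (10.25 − 12) = -26.25°.
cos θ_z = sin(5.4°) sin(13.7°) + cos(5.4°) cos(13.7°) cos(-26.25°) = 0.0223 + 0.8675 = 0.8898.
Air mass m = 1/cos θ_z = 1/0.8898 = 1.124; τ^m = 0.66^1.124 = 0.6269.
Surface direct beam = 1360 × 0.8898 × 0.6269 = 758.63 W/m².

759 W/m²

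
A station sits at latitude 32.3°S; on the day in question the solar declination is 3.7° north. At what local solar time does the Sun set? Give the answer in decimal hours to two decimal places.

17.84 h

The sunset hour angle satisfies cos H_s = −tan φ tan δ = 0.0409, giving H_s = 87.66°.
Sunset is at 12 + H_s/15 = 12 + 5.844 = 17.844 h local solar time.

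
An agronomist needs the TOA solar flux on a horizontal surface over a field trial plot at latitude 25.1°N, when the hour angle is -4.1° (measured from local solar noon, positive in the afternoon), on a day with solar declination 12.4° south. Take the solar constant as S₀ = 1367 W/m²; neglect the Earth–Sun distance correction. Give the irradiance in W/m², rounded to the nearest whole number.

1081 W/m²

cos θ_z = sin(25.1°) sin(-12.4°) + cos(25.1°) cos(-12.4°) cos(-4.10°) = -0.0911 + 0.8822 = 0.7911.
Top-of-atmosphere irradiance = S₀ cos θ_z = 1367 × 0.7911 = 1081.43 W/m².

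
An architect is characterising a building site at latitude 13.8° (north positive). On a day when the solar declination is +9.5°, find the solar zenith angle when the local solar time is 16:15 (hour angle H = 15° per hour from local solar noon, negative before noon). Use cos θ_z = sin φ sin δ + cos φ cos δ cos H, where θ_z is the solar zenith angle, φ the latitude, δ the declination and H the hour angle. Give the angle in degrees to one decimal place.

Hour angle H = 15° × (16.25 − 12) = 63.75°.
cos θ_z = sin φ sin δ + cos φ cos δ cos H = (0.2385)(0.1650) + (0.9711)(0.9863)(0.4423) = 0.4630.
θ_z = arccos(0.4630) = 62.42°.

62.4°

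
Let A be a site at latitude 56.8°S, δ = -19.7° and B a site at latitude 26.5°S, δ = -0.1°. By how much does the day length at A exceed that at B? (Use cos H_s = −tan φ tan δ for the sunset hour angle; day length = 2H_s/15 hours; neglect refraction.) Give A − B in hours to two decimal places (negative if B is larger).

+4.42 h

A: H_s = arccos(−tan -56.8° · tan -19.7°) = 123.17°, so 2H_s/15 = 16.4227 h.
B: H_s = arccos(−tan -26.5° · tan -0.1°) = 90.05°, so 2H_s/15 = 12.0067 h.
A − B = 16.4227 − 12.0067 = 4.4160 h.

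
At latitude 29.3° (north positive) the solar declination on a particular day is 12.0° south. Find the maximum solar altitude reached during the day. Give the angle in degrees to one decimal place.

48.7°

At local solar noon the hour angle is zero, so the elevation is 90° − |φ − δ| = 90° − |29.3° − (-12.0°)| = 90° − 41.3° = 48.7°.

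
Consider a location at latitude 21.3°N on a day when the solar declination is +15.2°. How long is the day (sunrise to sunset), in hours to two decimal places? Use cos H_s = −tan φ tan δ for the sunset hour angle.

12.81 hours

cos H_s = −tan(21.3°) · tan(15.2°) = -0.1059, so H_s = arccos(-0.1059) = 96.08°.
Day length = 2 H_s / 15° h⁻¹ = 192.16° / 15 = 12.811 h.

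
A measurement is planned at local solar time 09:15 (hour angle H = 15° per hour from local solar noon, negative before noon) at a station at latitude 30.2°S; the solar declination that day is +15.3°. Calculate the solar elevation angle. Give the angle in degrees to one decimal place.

29.6°

Hour angle H = 15° × (9.25 − 12) = -41.25°.
With φ = -30.2°, δ = 15.3°, H = -41.25°: sin φ sin δ = -0.1327, cos φ cos δ cos H = 0.6268, so cos θ_z = 0.4941.
θ_z = arccos(0.4941) = 60.39°, so the elevation is 90° − 60.39° = 29.61°.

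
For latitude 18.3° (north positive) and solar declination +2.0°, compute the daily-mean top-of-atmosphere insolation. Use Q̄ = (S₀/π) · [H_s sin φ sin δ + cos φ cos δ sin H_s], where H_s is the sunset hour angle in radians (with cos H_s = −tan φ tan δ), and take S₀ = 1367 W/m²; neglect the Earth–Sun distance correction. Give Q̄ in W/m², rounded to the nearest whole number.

420 W/m²

cos H_s = −tan(18.3°) · tan(2.0°) = -0.0115, so H_s = arccos(-0.0115) = 90.66°. In radians, H_s = 1.5823.
H_s sin φ sin δ = 1.5823 × 0.3140 × 0.0349 = 0.0173.
cos φ cos δ sin H_s = 0.9494 × 0.9994 × 0.9999 = 0.9487.
Q̄ = (1367/π) × (0.0173 + 0.9487) = 435.13 × 0.9660 = 420.34 W/m².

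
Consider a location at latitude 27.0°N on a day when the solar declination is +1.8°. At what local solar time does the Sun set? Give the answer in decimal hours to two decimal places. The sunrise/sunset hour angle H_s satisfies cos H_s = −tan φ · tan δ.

The sunset hour angle satisfies cos H_s = −tan φ tan δ = -0.0160, giving H_s = 90.92°.
Sunset is at 12 + H_s/15 = 12 + 6.061 = 18.061 h local solar time.

18.06 h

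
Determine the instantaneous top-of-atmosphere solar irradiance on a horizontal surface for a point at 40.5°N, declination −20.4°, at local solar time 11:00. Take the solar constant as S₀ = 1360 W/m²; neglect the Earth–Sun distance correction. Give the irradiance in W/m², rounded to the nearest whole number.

628 W/m²

Hour angle H = 15° × (11 − 12) = -15.00°.
With φ = 40.5°, δ = -20.4°, H = -15.00°: sin φ sin δ = -0.2264, cos φ cos δ cos H = 0.6884, so cos θ_z = 0.4620.
Top-of-atmosphere irradiance = S₀ cos θ_z = 1360 × 0.4620 = 628.32 W/m².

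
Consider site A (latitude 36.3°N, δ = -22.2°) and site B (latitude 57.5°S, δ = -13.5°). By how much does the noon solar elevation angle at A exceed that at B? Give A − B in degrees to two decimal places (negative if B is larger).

-14.50°

A: 90° − |36.3 − (-22.2)| = 31.50°.
B: 90° − |-57.5 − (-13.5)| = 46.00°.
A − B = 31.50 − 46.00 = -14.50°.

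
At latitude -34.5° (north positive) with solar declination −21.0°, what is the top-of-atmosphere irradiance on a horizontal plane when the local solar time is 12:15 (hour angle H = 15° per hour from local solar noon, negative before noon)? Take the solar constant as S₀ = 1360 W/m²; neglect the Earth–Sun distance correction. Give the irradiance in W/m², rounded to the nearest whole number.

Hour angle H = 15° × (12.25 − 12) = 3.75°.
cos θ_z = sin(-34.5°) sin(-21.0°) + cos(-34.5°) cos(-21.0°) cos(3.75°) = 0.2030 + 0.7677 = 0.9707.
Top-of-atmosphere irradiance = S₀ cos θ_z = 1360 × 0.9707 = 1320.15 W/m².

1320 W/m²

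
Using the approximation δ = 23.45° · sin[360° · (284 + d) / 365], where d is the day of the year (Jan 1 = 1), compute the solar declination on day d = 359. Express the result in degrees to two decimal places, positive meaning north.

360 × (284 + 359) / 365 = 634.192°; sin(634.192°) = -0.9973.
δ = 23.45 × -0.9973 = -23.387° ≈ -23.39°.

-23.39°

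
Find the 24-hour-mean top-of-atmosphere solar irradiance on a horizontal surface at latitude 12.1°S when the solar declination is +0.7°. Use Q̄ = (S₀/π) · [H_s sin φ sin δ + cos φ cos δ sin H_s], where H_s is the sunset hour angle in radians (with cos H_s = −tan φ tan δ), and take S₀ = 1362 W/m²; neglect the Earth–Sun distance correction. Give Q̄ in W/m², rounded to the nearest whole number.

422 W/m²

The sunset hour angle satisfies cos H_s = −tan φ tan δ = 0.0026, giving H_s = 89.85°. In radians, H_s = 1.5682.
H_s sin φ sin δ = 1.5682 × -0.2096 × 0.0122 = -0.0040.
cos φ cos δ sin H_s = 0.9778 × 0.9999 × 1.0000 = 0.9777.
Q̄ = (1362/π) × (-0.0040 + 0.9777) = 433.54 × 0.9737 = 422.14 W/m².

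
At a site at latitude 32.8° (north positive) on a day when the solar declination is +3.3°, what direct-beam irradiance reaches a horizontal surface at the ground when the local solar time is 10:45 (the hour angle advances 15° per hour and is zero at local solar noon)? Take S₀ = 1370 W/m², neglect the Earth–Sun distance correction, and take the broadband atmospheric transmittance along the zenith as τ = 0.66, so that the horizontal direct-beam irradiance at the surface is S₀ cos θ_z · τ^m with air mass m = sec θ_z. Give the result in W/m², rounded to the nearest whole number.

Hour angle H = 15° × (10.75 − 12) = -18.75°.
cos θ_z = sin(32.8°) sin(3.3°) + cos(32.8°) cos(3.3°) cos(-18.75°) = 0.0312 + 0.7946 = 0.8258.
Air mass m = 1/cos θ_z = 1/0.8258 = 1.211; τ^m = 0.66^1.211 = 0.6046.
Surface direct beam = 1370 × 0.8258 × 0.6046 = 684.01 W/m².

684 W/m²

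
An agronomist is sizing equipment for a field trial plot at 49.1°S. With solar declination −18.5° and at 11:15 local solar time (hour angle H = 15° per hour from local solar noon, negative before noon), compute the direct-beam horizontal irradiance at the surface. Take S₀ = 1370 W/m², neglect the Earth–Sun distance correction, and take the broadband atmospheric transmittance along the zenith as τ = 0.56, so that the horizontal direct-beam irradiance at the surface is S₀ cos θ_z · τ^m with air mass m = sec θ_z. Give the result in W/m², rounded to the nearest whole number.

587 W/m²

Hour angle H = 15° × (11.25 − 12) = -11.25°.
With φ = -49.1°, δ = -18.5°, H = -11.25°: sin φ sin δ = 0.2398, cos φ cos δ cos H = 0.6090, so cos θ_z = 0.8488.
Air mass m = 1/cos θ_z = 1/0.8488 = 1.178; τ^m = 0.56^1.178 = 0.5051.
Surface direct beam = 1370 × 0.8488 × 0.5051 = 587.36 W/m².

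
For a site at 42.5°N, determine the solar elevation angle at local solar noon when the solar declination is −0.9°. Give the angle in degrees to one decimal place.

At local solar noon the hour angle is zero, so the elevation is 90° − |φ − δ| = 90° − |42.5° − (-0.9°)| = 90° − 43.4° = 46.6°.

46.6°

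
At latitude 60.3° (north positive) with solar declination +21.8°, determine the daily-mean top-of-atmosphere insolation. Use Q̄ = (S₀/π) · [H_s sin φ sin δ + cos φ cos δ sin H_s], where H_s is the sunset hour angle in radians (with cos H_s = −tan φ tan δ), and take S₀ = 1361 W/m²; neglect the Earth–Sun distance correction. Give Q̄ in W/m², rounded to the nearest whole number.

470 W/m²

The sunset hour angle satisfies cos H_s = −tan φ tan δ = -0.7012, giving H_s = 134.52°. In radians, H_s = 2.3478.
H_s sin φ sin δ = 2.3478 × 0.8686 × 0.3714 = 0.7574.
cos φ cos δ sin H_s = 0.4955 × 0.9285 × 0.7130 = 0.3280.
Q̄ = (1361/π) × (0.7574 + 0.3280) = 433.22 × 1.0854 = 470.22 W/m².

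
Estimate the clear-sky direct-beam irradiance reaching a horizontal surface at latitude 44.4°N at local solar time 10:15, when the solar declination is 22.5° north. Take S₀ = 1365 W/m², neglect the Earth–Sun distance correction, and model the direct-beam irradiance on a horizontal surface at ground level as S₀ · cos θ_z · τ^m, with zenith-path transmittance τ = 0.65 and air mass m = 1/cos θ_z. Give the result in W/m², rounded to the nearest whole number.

711 W/m²

Hour angle H = 15° × (10.25 − 12) = -26.25°.
cos θ_z = sin(44.4°) sin(22.5°) + cos(44.4°) cos(22.5°) cos(-26.25°) = 0.2677 + 0.5920 = 0.8597.
Air mass m = 1/cos θ_z = 1/0.8597 = 1.163; τ^m = 0.65^1.163 = 0.6059.
Surface direct beam = 1365 × 0.8597 × 0.6059 = 711.02 W/m².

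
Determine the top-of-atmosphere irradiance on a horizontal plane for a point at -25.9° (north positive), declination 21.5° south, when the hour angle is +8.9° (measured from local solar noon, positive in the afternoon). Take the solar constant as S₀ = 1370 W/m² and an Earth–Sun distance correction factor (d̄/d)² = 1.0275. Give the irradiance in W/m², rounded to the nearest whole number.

1389 W/m²

cos θ_z = sin φ sin δ + cos φ cos δ cos H = (-0.4368)(-0.3665) + (0.8996)(0.9304)(0.9880) = 0.9870.
Top-of-atmosphere irradiance = S₀ (d̄/d)² cos θ_z = 1370 × 1.0275 × 0.9870 = 1389.38 W/m².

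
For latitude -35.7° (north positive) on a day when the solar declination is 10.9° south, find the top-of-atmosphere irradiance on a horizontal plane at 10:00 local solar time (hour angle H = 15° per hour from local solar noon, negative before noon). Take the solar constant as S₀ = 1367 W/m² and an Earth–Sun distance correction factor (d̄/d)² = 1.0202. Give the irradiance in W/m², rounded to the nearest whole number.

1117 W/m²

Hour angle H = 15° × (10 − 12) = -30.00°.
cos θ_z = sin φ sin δ + cos φ cos δ cos H = (-0.5835)(-0.1891) + (0.8121)(0.9820)(0.8660) = 0.8010.
Top-of-atmosphere irradiance = S₀ (d̄/d)² cos θ_z = 1367 × 1.0202 × 0.8010 = 1117.09 W/m².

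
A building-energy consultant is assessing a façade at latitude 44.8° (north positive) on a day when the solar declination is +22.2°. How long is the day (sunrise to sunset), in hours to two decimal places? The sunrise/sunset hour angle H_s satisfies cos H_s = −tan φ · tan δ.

−tan φ tan δ = −(0.9930)(0.4081) = -0.4052; H_s = arccos(-0.4052) = 113.90°.
Day length = 2 H_s / 15° h⁻¹ = 227.80° / 15 = 15.187 h.

15.19 hours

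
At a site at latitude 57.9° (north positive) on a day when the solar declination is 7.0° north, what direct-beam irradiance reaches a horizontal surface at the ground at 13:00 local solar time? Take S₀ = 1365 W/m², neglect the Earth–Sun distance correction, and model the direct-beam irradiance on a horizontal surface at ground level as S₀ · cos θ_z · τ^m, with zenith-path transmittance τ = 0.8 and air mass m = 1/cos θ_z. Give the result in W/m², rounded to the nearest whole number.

Hour angle H = 15° × (13 − 12) = 15.00°.
With φ = 57.9°, δ = 7.0°, H = 15.00°: sin φ sin δ = 0.1032, cos φ cos δ cos H = 0.5095, so cos θ_z = 0.6127.
Air mass m = 1/cos θ_z = 1/0.6127 = 1.632; τ^m = 0.8^1.632 = 0.6948.
Surface direct beam = 1365 × 0.6127 × 0.6948 = 581.09 W/m².

581 W/m²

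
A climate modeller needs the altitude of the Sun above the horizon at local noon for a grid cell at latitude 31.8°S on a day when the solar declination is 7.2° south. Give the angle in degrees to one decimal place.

65.4°

At local solar noon the hour angle is zero, so the elevation is 90° − |φ − δ| = 90° − |-31.8° − (-7.2°)| = 90° − 24.6° = 65.4°.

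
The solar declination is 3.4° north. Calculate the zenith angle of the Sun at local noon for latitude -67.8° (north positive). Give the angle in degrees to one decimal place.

At local solar noon the hour angle is zero, so the zenith angle is |φ − δ| = |-67.8° − (3.4°)| = 71.2°.

71.2°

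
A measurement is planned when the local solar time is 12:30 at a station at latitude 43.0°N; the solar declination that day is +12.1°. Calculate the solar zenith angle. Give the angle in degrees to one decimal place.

Hour angle H = 15° × (12.5 − 12) = 7.50°.
With φ = 43.0°, δ = 12.1°, H = 7.50°: sin φ sin δ = 0.1430, cos φ cos δ cos H = 0.7090, so cos θ_z = 0.8520.
θ_z = arccos(0.8520) = 31.57°.

31.6°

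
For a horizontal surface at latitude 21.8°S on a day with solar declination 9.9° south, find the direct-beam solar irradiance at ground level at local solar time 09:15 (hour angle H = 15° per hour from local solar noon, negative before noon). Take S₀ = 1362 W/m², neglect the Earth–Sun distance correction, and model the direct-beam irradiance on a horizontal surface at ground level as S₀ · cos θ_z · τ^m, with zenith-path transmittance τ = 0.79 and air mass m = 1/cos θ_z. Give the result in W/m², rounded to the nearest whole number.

Hour angle H = 15° × (9.25 − 12) = -41.25°.
cos θ_z = sin φ sin δ + cos φ cos δ cos H = (-0.3714)(-0.1719) + (0.9285)(0.9851)(0.7518) = 0.7515.
Air mass m = 1/cos θ_z = 1/0.7515 = 1.331; τ^m = 0.79^1.331 = 0.7307.
Surface direct beam = 1362 × 0.7515 × 0.7307 = 747.90 W/m².

748 W/m²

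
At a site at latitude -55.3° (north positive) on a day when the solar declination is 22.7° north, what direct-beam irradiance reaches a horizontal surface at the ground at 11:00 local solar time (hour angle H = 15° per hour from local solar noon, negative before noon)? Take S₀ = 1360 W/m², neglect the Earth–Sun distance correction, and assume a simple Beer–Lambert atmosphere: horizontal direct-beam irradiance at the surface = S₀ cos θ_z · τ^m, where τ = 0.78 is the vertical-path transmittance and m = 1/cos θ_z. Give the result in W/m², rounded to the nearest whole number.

70 W/m²

Hour angle H = 15° × (11 − 12) = -15.00°.
With φ = -55.3°, δ = 22.7°, H = -15.00°: sin φ sin δ = -0.3173, cos φ cos δ cos H = 0.5073, so cos θ_z = 0.1900.
Air mass m = 1/cos θ_z = 1/0.1900 = 5.263; τ^m = 0.78^5.263 = 0.2705.
Surface direct beam = 1360 × 0.1900 × 0.2705 = 69.90 W/m².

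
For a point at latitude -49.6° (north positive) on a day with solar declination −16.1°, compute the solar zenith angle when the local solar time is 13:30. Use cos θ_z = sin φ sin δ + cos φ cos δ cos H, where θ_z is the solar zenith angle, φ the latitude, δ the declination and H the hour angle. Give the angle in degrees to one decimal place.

Hour angle H = 15° × (13.5 − 12) = 22.50°.
With φ = -49.6°, δ = -16.1°, H = 22.50°: sin φ sin δ = 0.2112, cos φ cos δ cos H = 0.5753, so cos θ_z = 0.7865.
θ_z = arccos(0.7865) = 38.14°.

38.1°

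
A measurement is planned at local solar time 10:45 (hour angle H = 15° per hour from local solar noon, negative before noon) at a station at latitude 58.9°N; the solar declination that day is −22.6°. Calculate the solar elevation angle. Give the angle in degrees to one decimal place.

Hour angle H = 15° × (10.75 − 12) = -18.75°.
With φ = 58.9°, δ = -22.6°, H = -18.75°: sin φ sin δ = -0.3291, cos φ cos δ cos H = 0.4516, so cos θ_z = 0.1225.
θ_z = arccos(0.1225) = 82.96°, so the elevation is 90° − 82.96° = 7.04°.

7.0°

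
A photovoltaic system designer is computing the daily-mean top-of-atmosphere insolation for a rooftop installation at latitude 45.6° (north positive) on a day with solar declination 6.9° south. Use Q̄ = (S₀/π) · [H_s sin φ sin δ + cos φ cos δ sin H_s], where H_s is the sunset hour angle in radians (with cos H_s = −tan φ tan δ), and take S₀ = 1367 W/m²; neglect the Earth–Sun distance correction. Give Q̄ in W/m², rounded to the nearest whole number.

The sunset hour angle satisfies cos H_s = −tan φ tan δ = 0.1236, giving H_s = 82.90°. In radians, H_s = 1.4469.
H_s sin φ sin δ = 1.4469 × 0.7145 × -0.1201 = -0.1242.
cos φ cos δ sin H_s = 0.6997 × 0.9928 × 0.9923 = 0.6893.
Q̄ = (1367/π) × (-0.1242 + 0.6893) = 435.13 × 0.5651 = 245.89 W/m².

246 W/m²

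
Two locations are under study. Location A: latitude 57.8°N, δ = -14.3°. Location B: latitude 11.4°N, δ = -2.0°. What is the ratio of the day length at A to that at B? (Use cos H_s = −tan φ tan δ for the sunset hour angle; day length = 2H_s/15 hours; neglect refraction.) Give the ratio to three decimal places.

0.738

A: H_s = arccos(−tan 57.8° · tan -14.3°) = 66.12°, so 2H_s/15 = 8.8160 h.
B: H_s = arccos(−tan 11.4° · tan -2.0°) = 89.60°, so 2H_s/15 = 11.9467 h.
Ratio A/B = 8.8160 / 11.9467 = 0.7379.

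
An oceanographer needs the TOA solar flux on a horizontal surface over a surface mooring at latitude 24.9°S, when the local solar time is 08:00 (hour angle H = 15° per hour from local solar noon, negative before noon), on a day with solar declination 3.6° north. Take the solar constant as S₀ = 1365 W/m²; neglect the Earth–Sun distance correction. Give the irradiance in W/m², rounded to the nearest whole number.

Hour angle H = 15° × (8 − 12) = -60.00°.
cos θ_z = sin(-24.9°) sin(3.6°) + cos(-24.9°) cos(3.6°) cos(-60.00°) = -0.0264 + 0.4526 = 0.4262.
Top-of-atmosphere irradiance = S₀ cos θ_z = 1365 × 0.4262 = 581.76 W/m².

582 W/m²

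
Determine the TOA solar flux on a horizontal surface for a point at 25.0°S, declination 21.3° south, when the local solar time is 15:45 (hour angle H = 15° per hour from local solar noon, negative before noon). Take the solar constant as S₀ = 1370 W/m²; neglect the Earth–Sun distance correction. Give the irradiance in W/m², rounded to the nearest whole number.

853 W/m²

Hour angle H = 15° × (15.75 − 12) = 56.25°.
cos θ_z = sin φ sin δ + cos φ cos δ cos H = (-0.4226)(-0.3633) + (0.9063)(0.9317)(0.5556) = 0.6227.
Top-of-atmosphere irradiance = S₀ cos θ_z = 1370 × 0.6227 = 853.10 W/m².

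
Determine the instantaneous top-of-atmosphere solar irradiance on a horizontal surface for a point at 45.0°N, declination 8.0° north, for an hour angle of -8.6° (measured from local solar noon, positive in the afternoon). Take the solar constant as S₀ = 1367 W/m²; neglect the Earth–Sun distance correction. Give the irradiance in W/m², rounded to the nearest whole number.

1081 W/m²

With φ = 45.0°, δ = 8.0°, H = -8.60°: sin φ sin δ = 0.0984, cos φ cos δ cos H = 0.6924, so cos θ_z = 0.7908.
Top-of-atmosphere irradiance = S₀ cos θ_z = 1367 × 0.7908 = 1081.02 W/m².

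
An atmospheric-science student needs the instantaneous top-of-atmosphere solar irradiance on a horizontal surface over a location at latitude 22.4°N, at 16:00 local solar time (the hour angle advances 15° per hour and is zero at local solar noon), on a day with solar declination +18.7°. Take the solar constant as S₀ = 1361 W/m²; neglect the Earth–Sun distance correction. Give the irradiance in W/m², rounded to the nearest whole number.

Hour angle H = 15° × (16 − 12) = 60.00°.
With φ = 22.4°, δ = 18.7°, H = 60.00°: sin φ sin δ = 0.1222, cos φ cos δ cos H = 0.4379, so cos θ_z = 0.5601.
Top-of-atmosphere irradiance = S₀ cos θ_z = 1361 × 0.5601 = 762.30 W/m².

762 W/m²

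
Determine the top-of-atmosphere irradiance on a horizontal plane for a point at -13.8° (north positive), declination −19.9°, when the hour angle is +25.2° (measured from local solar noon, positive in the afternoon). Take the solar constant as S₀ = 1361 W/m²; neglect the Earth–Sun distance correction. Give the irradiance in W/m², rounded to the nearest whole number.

cos θ_z = sin(-13.8°) sin(-19.9°) + cos(-13.8°) cos(-19.9°) cos(25.20°) = 0.0812 + 0.8262 = 0.9074.
Top-of-atmosphere irradiance = S₀ cos θ_z = 1361 × 0.9074 = 1234.97 W/m².

1235 W/m²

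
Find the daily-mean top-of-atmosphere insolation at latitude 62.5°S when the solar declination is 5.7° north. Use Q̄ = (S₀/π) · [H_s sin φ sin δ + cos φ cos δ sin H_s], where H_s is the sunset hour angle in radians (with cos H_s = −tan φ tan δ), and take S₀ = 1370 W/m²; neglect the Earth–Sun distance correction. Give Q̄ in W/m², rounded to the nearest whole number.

The sunset hour angle satisfies cos H_s = −tan φ tan δ = 0.1917, giving H_s = 78.95°. In radians, H_s = 1.3779.
H_s sin φ sin δ = 1.3779 × -0.8870 × 0.0993 = -0.1214.
cos φ cos δ sin H_s = 0.4617 × 0.9951 × 0.9815 = 0.4509.
Q̄ = (1370/π) × (-0.1214 + 0.4509) = 436.08 × 0.3295 = 143.69 W/m².

144 W/m²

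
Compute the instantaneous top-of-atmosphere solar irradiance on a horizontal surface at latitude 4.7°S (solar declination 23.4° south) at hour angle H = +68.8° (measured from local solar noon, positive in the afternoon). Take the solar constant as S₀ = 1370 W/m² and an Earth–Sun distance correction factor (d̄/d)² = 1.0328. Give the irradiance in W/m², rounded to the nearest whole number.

514 W/m²

cos θ_z = sin φ sin δ + cos φ cos δ cos H = (-0.0819)(-0.3971) + (0.9966)(0.9178)(0.3616) = 0.3633.
Top-of-atmosphere irradiance = S₀ (d̄/d)² cos θ_z = 1370 × 1.0328 × 0.3633 = 514.05 W/m².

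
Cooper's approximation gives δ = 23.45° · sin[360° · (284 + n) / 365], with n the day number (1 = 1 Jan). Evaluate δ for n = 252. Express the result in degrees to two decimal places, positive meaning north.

+4.61°

360 × (284 + 252) / 365 = 528.658°; sin(528.658°) = 0.1967.
δ = 23.45 × 0.1967 = 4.613° ≈ +4.61°.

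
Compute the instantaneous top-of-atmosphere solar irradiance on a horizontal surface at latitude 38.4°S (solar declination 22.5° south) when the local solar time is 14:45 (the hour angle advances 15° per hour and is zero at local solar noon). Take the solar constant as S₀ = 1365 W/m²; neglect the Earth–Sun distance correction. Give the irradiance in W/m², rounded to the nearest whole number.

Hour angle H = 15° × (14.75 − 12) = 41.25°.
With φ = -38.4°, δ = -22.5°, H = 41.25°: sin φ sin δ = 0.2377, cos φ cos δ cos H = 0.5444, so cos θ_z = 0.7821.
Top-of-atmosphere irradiance = S₀ cos θ_z = 1365 × 0.7821 = 1067.57 W/m².

1068 W/m²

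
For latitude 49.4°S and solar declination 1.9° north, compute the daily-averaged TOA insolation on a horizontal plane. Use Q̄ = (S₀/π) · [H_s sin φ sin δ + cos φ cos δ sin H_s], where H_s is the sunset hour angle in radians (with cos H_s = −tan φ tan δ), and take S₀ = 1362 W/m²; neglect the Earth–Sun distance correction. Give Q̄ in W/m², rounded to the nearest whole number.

265 W/m²

cos H_s = −tan(-49.4°) · tan(1.9°) = 0.0387, so H_s = arccos(0.0387) = 87.78°. In radians, H_s = 1.5321.
H_s sin φ sin δ = 1.5321 × -0.7593 × 0.0332 = -0.0386.
cos φ cos δ sin H_s = 0.6508 × 0.9995 × 0.9993 = 0.6500.
Q̄ = (1362/π) × (-0.0386 + 0.6500) = 433.54 × 0.6114 = 265.07 W/m².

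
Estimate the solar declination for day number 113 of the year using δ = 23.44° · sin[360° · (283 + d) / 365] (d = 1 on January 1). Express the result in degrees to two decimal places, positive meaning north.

+11.92°

360 × (283 + 113) / 365 = 390.575°; sin(390.575°) = 0.5087.
δ = 23.44 × 0.5087 = 11.924° ≈ +11.92°.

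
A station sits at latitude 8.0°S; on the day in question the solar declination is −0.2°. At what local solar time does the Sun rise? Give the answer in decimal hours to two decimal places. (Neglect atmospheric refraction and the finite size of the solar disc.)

The sunset hour angle satisfies cos H_s = −tan φ tan δ = -0.0005, giving H_s = 90.03°.
Sunrise is at 12 − H_s/15 = 12 − 6.002 = 5.998 h local solar time.

6.00 h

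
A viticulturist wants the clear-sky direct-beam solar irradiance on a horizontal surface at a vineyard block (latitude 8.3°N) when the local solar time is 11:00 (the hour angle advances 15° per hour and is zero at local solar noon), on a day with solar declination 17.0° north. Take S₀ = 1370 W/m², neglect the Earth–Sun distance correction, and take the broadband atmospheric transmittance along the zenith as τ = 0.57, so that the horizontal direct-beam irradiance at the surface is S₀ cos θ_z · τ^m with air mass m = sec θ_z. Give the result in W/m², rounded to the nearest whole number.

Hour angle H = 15° × (11 − 12) = -15.00°.
cos θ_z = sin φ sin δ + cos φ cos δ cos H = (0.1444)(0.2924) + (0.9895)(0.9563)(0.9659) = 0.9562.
Air mass m = 1/cos θ_z = 1/0.9562 = 1.046; τ^m = 0.57^1.046 = 0.5555.
Surface direct beam = 1370 × 0.9562 × 0.5555 = 727.70 W/m².

728 W/m²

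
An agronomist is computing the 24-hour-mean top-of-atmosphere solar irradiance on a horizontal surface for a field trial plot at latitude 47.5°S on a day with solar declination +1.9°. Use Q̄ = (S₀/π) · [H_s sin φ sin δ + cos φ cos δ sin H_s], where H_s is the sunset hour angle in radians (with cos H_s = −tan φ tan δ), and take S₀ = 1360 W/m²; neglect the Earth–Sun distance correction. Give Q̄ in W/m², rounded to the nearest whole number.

276 W/m²

The sunset hour angle satisfies cos H_s = −tan φ tan δ = 0.0362, giving H_s = 87.93°. In radians, H_s = 1.5347.
H_s sin φ sin δ = 1.5347 × -0.7373 × 0.0332 = -0.0376.
cos φ cos δ sin H_s = 0.6756 × 0.9995 × 0.9993 = 0.6748.
Q̄ = (1360/π) × (-0.0376 + 0.6748) = 432.90 × 0.6372 = 275.84 W/m².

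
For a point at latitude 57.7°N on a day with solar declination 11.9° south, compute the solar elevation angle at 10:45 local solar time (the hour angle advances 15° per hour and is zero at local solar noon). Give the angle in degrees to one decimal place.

Hour angle H = 15° × (10.75 − 12) = -18.75°.
cos θ_z = sin(57.7°) sin(-11.9°) + cos(57.7°) cos(-11.9°) cos(-18.75°) = -0.1743 + 0.4951 = 0.3208.
θ_z = arccos(0.3208) = 71.29°, so the elevation is 90° − 71.29° = 18.71°.

18.7°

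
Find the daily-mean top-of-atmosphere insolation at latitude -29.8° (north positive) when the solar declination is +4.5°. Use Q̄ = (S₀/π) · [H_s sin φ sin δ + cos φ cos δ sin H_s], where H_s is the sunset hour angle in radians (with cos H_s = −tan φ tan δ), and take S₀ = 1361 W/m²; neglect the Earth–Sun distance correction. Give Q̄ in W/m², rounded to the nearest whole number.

−tan φ tan δ = −(-0.5727)(0.0787) = 0.0451; H_s = arccos(0.0451) = 87.42°. In radians, H_s = 1.5258.
H_s sin φ sin δ = 1.5258 × -0.4970 × 0.0785 = -0.0595.
cos φ cos δ sin H_s = 0.8678 × 0.9969 × 0.9990 = 0.8642.
Q̄ = (1361/π) × (-0.0595 + 0.8642) = 433.22 × 0.8047 = 348.61 W/m².

349 W/m²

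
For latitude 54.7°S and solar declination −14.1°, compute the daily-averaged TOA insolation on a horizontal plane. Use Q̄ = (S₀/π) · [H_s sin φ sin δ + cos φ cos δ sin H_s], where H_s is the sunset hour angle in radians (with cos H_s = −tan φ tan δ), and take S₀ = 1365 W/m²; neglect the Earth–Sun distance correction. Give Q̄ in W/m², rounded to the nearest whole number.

The sunset hour angle satisfies cos H_s = −tan φ tan δ = -0.3548, giving H_s = 110.78°. In radians, H_s = 1.9335.
H_s sin φ sin δ = 1.9335 × -0.8161 × -0.2436 = 0.3844.
cos φ cos δ sin H_s = 0.5779 × 0.9699 × 0.9349 = 0.5240.
Q̄ = (1365/π) × (0.3844 + 0.5240) = 434.49 × 0.9084 = 394.69 W/m².

395 W/m²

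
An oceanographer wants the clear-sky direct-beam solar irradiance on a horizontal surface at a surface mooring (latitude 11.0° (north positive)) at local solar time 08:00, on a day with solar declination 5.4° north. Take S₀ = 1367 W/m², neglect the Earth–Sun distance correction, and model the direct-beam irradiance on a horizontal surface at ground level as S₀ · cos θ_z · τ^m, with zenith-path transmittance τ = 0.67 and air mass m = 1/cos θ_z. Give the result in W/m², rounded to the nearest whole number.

Hour angle H = 15° × (8 − 12) = -60.00°.
cos θ_z = sin φ sin δ + cos φ cos δ cos H = (0.1908)(0.0941) + (0.9816)(0.9956)(0.5000) = 0.5066.
Air mass m = 1/cos θ_z = 1/0.5066 = 1.974; τ^m = 0.67^1.974 = 0.4536.
Surface direct beam = 1367 × 0.5066 × 0.4536 = 314.13 W/m².

314 W/m²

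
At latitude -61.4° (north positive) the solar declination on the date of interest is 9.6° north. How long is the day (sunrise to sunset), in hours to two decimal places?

−tan φ tan δ = −(-1.8341)(0.1691) = 0.3101; H_s = arccos(0.3101) = 71.93°.
Day length = 2 H_s / 15° h⁻¹ = 143.86° / 15 = 9.591 h.

9.59 hours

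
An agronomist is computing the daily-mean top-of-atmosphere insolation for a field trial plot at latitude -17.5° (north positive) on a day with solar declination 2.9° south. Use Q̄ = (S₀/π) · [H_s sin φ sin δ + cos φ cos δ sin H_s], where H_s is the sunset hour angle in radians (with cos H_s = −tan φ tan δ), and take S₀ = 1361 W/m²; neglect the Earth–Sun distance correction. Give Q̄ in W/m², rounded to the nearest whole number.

423 W/m²

The sunset hour angle satisfies cos H_s = −tan φ tan δ = -0.0160, giving H_s = 90.92°. In radians, H_s = 1.5869.
H_s sin φ sin δ = 1.5869 × -0.3007 × -0.0506 = 0.0241.
cos φ cos δ sin H_s = 0.9537 × 0.9987 × 0.9999 = 0.9524.
Q̄ = (1361/π) × (0.0241 + 0.9524) = 433.22 × 0.9765 = 423.04 W/m².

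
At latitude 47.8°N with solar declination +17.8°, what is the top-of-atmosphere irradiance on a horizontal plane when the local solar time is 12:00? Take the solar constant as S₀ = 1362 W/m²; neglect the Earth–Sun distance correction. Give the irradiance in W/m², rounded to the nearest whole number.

1180 W/m²

Hour angle H = 15° × (12 − 12) = 0.00°.
With φ = 47.8°, δ = 17.8°, H = 0.00°: sin φ sin δ = 0.2265, cos φ cos δ cos H = 0.6396, so cos θ_z = 0.8661.
Top-of-atmosphere irradiance = S₀ cos θ_z = 1362 × 0.8661 = 1179.63 W/m².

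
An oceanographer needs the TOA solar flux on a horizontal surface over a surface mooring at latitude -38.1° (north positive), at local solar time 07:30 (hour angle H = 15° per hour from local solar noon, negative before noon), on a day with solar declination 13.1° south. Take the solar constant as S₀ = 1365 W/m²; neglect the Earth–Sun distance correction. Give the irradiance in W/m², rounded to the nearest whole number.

Hour angle H = 15° × (7.5 − 12) = -67.50°.
cos θ_z = sin φ sin δ + cos φ cos δ cos H = (-0.6170)(-0.2267) + (0.7869)(0.9740)(0.3827) = 0.4332.
Top-of-atmosphere irradiance = S₀ cos θ_z = 1365 × 0.4332 = 591.32 W/m².

591 W/m²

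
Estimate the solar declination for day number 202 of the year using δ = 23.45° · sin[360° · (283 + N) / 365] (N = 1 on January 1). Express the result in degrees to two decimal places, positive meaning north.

360 × (283 + 202) / 365 = 478.356°; sin(478.356°) = 0.8800.
δ = 23.45 × 0.8800 = 20.636° ≈ +20.64°.

+20.64°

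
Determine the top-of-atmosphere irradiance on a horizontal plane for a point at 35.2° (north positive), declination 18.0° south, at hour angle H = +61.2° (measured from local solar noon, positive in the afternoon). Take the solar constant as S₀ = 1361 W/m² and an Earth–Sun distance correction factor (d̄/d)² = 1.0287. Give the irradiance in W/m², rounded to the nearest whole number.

275 W/m²

cos θ_z = sin(35.2°) sin(-18.0°) + cos(35.2°) cos(-18.0°) cos(61.20°) = -0.1781 + 0.3744 = 0.1963.
Top-of-atmosphere irradiance = S₀ (d̄/d)² cos θ_z = 1361 × 1.0287 × 0.1963 = 274.83 W/m².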